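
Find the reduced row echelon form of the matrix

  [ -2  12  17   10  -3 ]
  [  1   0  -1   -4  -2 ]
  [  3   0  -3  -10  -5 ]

[[1, 0, -1, 0, 0], [0, 1, 5/4, 0, -2/3], [0, 0, 0, 1, 1/2]]

Multiply R1 by -1/2.
  [ 1  -6  -17/2   -5  3/2 ]
  [ 1   0     -1   -4   -2 ]
  [ 3   0     -3  -10   -5 ]
Subtract R1 from R2.
  [ 1  -6  -17/2   -5   3/2 ]
  [ 0   6   15/2    1  -7/2 ]
  [ 3   0     -3  -10    -5 ]
Subtract 3 times R1 from R3.
  [ 1  -6  -17/2  -5    3/2 ]
  [ 0   6   15/2   1   -7/2 ]
  [ 0  18   45/2   5  -19/2 ]
Multiply R2 by 1/6.
  [ 1  -6  -17/2   -5    3/2 ]
  [ 0   1    5/4  1/6  -7/12 ]
  [ 0  18   45/2    5  -19/2 ]
Subtract 18 times R2 from R3.
  [ 1  -6  -17/2   -5    3/2 ]
  [ 0   1    5/4  1/6  -7/12 ]
  [ 0   0      0    2      1 ]
Multiply R3 by 1/2.
  [ 1  -6  -17/2   -5    3/2 ]
  [ 0   1    5/4  1/6  -7/12 ]
  [ 0   0      0    1    1/2 ]
Subtract 1/6 times R3 from R2.
  [ 1  -6  -17/2  -5   3/2 ]
  [ 0   1    5/4   0  -2/3 ]
  [ 0   0      0   1   1/2 ]
Add 5 times R3 to R1.
  [ 1  -6  -17/2  0     4 ]
  [ 0   1    5/4  0  -2/3 ]
  [ 0   0      0  1   1/2 ]
Add 6 times R2 to R1.
  [ 1  0   -1  0     0 ]
  [ 0  1  5/4  0  -2/3 ]
  [ 0  0    0  1   1/2 ]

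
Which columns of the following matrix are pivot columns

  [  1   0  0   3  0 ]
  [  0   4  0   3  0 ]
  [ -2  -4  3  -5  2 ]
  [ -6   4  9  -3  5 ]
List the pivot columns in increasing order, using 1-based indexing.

1, 2, 3, 5

R3 -> R3 + 2·R1
  [  1   0  0   3  0 ]
  [  0   4  0   3  0 ]
  [  0  -4  3   1  2 ]
  [ -6   4  9  -3  5 ]
R4 -> R4 + 6·R1
  [ 1   0  0   3  0 ]
  [ 0   4  0   3  0 ]
  [ 0  -4  3   1  2 ]
  [ 0   4  9  15  5 ]
R2 -> 1/4·R2
  [ 1   0  0    3  0 ]
  [ 0   1  0  3/4  0 ]
  [ 0  -4  3    1  2 ]
  [ 0   4  9   15  5 ]
R3 -> R3 + 4·R2
  [ 1  0  0    3  0 ]
  [ 0  1  0  3/4  0 ]
  [ 0  0  3    4  2 ]
  [ 0  4  9   15  5 ]
R4 -> R4 − 4·R2
  [ 1  0  0    3  0 ]
  [ 0  1  0  3/4  0 ]
  [ 0  0  3    4  2 ]
  [ 0  0  9   12  5 ]
R3 -> 1/3·R3
  [ 1  0  0    3    0 ]
  [ 0  1  0  3/4    0 ]
  [ 0  0  1  4/3  2/3 ]
  [ 0  0  9   12    5 ]
R4 -> R4 − 9·R3
  [ 1  0  0    3    0 ]
  [ 0  1  0  3/4    0 ]
  [ 0  0  1  4/3  2/3 ]
  [ 0  0  0    0   -1 ]
R4 -> -1·R4
  [ 1  0  0    3    0 ]
  [ 0  1  0  3/4    0 ]
  [ 0  0  1  4/3  2/3 ]
  [ 0  0  0    0    1 ]
R3 -> R3 − 2/3·R4
  [ 1  0  0    3  0 ]
  [ 0  1  0  3/4  0 ]
  [ 0  0  1  4/3  0 ]
  [ 0  0  0    0  1 ]
Pivot columns are the columns containing a leading 1.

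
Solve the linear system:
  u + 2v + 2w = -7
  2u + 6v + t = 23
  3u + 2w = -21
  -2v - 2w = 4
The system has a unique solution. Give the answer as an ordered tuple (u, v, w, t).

(-3, 4, -6, 5)

Form the augmented matrix and row-reduce:
  [ 1   2   2  0  |   -7 ]
  [ 2   6   0  1  |   23 ]
  [ 3   0   2  0  |  -21 ]
  [ 0  -2  -2  0  |    4 ]
R2 := R2 − 2·R1
  [ 1   2   2  0  |   -7 ]
  [ 0   2  -4  1  |   37 ]
  [ 3   0   2  0  |  -21 ]
  [ 0  -2  -2  0  |    4 ]
R3 := R3 − 3·R1
  [ 1   2   2  0  |  -7 ]
  [ 0   2  -4  1  |  37 ]
  [ 0  -6  -4  0  |   0 ]
  [ 0  -2  -2  0  |   4 ]
R2 := 1/2·R2
  [ 1   2   2    0  |    -7 ]
  [ 0   1  -2  1/2  |  37/2 ]
  [ 0  -6  -4    0  |     0 ]
  [ 0  -2  -2    0  |     4 ]
R3 := R3 + 6·R2
  [ 1   2    2    0  |    -7 ]
  [ 0   1   -2  1/2  |  37/2 ]
  [ 0   0  -16    3  |   111 ]
  [ 0  -2   -2    0  |     4 ]
R4 := R4 + 2·R2
  [ 1  2    2    0  |    -7 ]
  [ 0  1   -2  1/2  |  37/2 ]
  [ 0  0  -16    3  |   111 ]
  [ 0  0   -6    1  |    41 ]
R3 := -1/16·R3
  [ 1  2   2      0  |       -7 ]
  [ 0  1  -2    1/2  |     37/2 ]
  [ 0  0   1  -3/16  |  -111/16 ]
  [ 0  0  -6      1  |       41 ]
R4 := R4 + 6·R3
  [ 1  2   2      0  |       -7 ]
  [ 0  1  -2    1/2  |     37/2 ]
  [ 0  0   1  -3/16  |  -111/16 ]
  [ 0  0   0   -1/8  |     -5/8 ]
R4 := -8·R4
  [ 1  2   2      0  |       -7 ]
  [ 0  1  -2    1/2  |     37/2 ]
  [ 0  0   1  -3/16  |  -111/16 ]
  [ 0  0   0      1  |        5 ]
R3 := R3 + 3/16·R4
  [ 1  2   2    0  |    -7 ]
  [ 0  1  -2  1/2  |  37/2 ]
  [ 0  0   1    0  |    -6 ]
  [ 0  0   0    1  |     5 ]
R2 := R2 − 1/2·R4
  [ 1  2   2  0  |  -7 ]
  [ 0  1  -2  0  |  16 ]
  [ 0  0   1  0  |  -6 ]
  [ 0  0   0  1  |   5 ]
R2 := R2 + 2·R3
  [ 1  2  2  0  |  -7 ]
  [ 0  1  0  0  |   4 ]
  [ 0  0  1  0  |  -6 ]
  [ 0  0  0  1  |   5 ]
R1 := R1 − 2·R3
  [ 1  2  0  0  |   5 ]
  [ 0  1  0  0  |   4 ]
  [ 0  0  1  0  |  -6 ]
  [ 0  0  0  1  |   5 ]
R1 := R1 − 2·R2
  [ 1  0  0  0  |  -3 ]
  [ 0  1  0  0  |   4 ]
  [ 0  0  1  0  |  -6 ]
  [ 0  0  0  1  |   5 ]
Reading off the last column: u = -3, v = 4, w = -6, t = 5.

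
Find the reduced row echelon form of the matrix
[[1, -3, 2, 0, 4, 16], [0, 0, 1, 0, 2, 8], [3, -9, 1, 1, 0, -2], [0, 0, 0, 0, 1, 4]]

Subtract 3 times R1 from R3.
  [ 1  -3   2  0    4   16 ]
  [ 0   0   1  0    2    8 ]
  [ 0   0  -5  1  -12  -50 ]
  [ 0   0   0  0    1    4 ]
Add 5 times R2 to R3.
  [ 1  -3  2  0   4   16 ]
  [ 0   0  1  0   2    8 ]
  [ 0   0  0  1  -2  -10 ]
  [ 0   0  0  0   1    4 ]
Add 2 times R4 to R3.
  [ 1  -3  2  0  4  16 ]
  [ 0   0  1  0  2   8 ]
  [ 0   0  0  1  0  -2 ]
  [ 0   0  0  0  1   4 ]
Subtract 2 times R4 from R2.
  [ 1  -3  2  0  4  16 ]
  [ 0   0  1  0  0   0 ]
  [ 0   0  0  1  0  -2 ]
  [ 0   0  0  0  1   4 ]
Subtract 4 times R4 from R1.
  [ 1  -3  2  0  0   0 ]
  [ 0   0  1  0  0   0 ]
  [ 0   0  0  1  0  -2 ]
  [ 0   0  0  0  1   4 ]
Subtract 2 times R2 from R1.
  [ 1  -3  0  0  0   0 ]
  [ 0   0  1  0  0   0 ]
  [ 0   0  0  1  0  -2 ]
  [ 0   0  0  0  1   4 ]

[[1, -3, 0, 0, 0, 0], [0, 0, 1, 0, 0, 0], [0, 0, 0, 1, 0, -2], [0, 0, 0, 0, 1, 4]]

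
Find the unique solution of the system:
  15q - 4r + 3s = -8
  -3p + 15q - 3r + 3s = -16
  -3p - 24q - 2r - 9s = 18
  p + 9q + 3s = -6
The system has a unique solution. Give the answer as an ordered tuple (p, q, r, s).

(2, -4/3, -2, 4/3)

Form the augmented matrix and row-reduce:
  [  0   15  -4   3  |   -8 ]
  [ -3   15  -3   3  |  -16 ]
  [ -3  -24  -2  -9  |   18 ]
  [  1    9   0   3  |   -6 ]
R1 <-> R2
  [ -3   15  -3   3  |  -16 ]
  [  0   15  -4   3  |   -8 ]
  [ -3  -24  -2  -9  |   18 ]
  [  1    9   0   3  |   -6 ]
R1 → -1/3·R1
  [  1   -5   1  -1  |  16/3 ]
  [  0   15  -4   3  |    -8 ]
  [ -3  -24  -2  -9  |    18 ]
  [  1    9   0   3  |    -6 ]
R3 → R3 + 3·R1
  [ 1   -5   1   -1  |  16/3 ]
  [ 0   15  -4    3  |    -8 ]
  [ 0  -39   1  -12  |    34 ]
  [ 1    9   0    3  |    -6 ]
R4 → R4 − R1
  [ 1   -5   1   -1  |   16/3 ]
  [ 0   15  -4    3  |     -8 ]
  [ 0  -39   1  -12  |     34 ]
  [ 0   14  -1    4  |  -34/3 ]
R2 → 1/15·R2
  [ 1   -5      1   -1  |   16/3 ]
  [ 0    1  -4/15  1/5  |  -8/15 ]
  [ 0  -39      1  -12  |     34 ]
  [ 0   14     -1    4  |  -34/3 ]
R3 → R3 + 39·R2
  [ 1  -5      1     -1  |   16/3 ]
  [ 0   1  -4/15    1/5  |  -8/15 ]
  [ 0   0  -47/5  -21/5  |   66/5 ]
  [ 0  14     -1      4  |  -34/3 ]
R4 → R4 − 14·R2
  [ 1  -5      1     -1  |    16/3 ]
  [ 0   1  -4/15    1/5  |   -8/15 ]
  [ 0   0  -47/5  -21/5  |    66/5 ]
  [ 0   0  41/15    6/5  |  -58/15 ]
R3 → -5/47·R3
  [ 1  -5      1     -1  |    16/3 ]
  [ 0   1  -4/15    1/5  |   -8/15 ]
  [ 0   0      1  21/47  |  -66/47 ]
  [ 0   0  41/15    6/5  |  -58/15 ]
R4 → R4 − 41/15·R3
  [ 1  -5      1     -1  |    16/3 ]
  [ 0   1  -4/15    1/5  |   -8/15 ]
  [ 0   0      1  21/47  |  -66/47 ]
  [ 0   0      0  -1/47  |  -4/141 ]
R4 → -47·R4
  [ 1  -5      1     -1  |    16/3 ]
  [ 0   1  -4/15    1/5  |   -8/15 ]
  [ 0   0      1  21/47  |  -66/47 ]
  [ 0   0      0      1  |     4/3 ]
R3 → R3 − 21/47·R4
  [ 1  -5      1   -1  |   16/3 ]
  [ 0   1  -4/15  1/5  |  -8/15 ]
  [ 0   0      1    0  |     -2 ]
  [ 0   0      0    1  |    4/3 ]
R2 → R2 − 1/5·R4
  [ 1  -5      1  -1  |  16/3 ]
  [ 0   1  -4/15   0  |  -4/5 ]
  [ 0   0      1   0  |    -2 ]
  [ 0   0      0   1  |   4/3 ]
R1 → R1 + R4
  [ 1  -5      1  0  |  20/3 ]
  [ 0   1  -4/15  0  |  -4/5 ]
  [ 0   0      1  0  |    -2 ]
  [ 0   0      0  1  |   4/3 ]
R2 → R2 + 4/15·R3
  [ 1  -5  1  0  |  20/3 ]
  [ 0   1  0  0  |  -4/3 ]
  [ 0   0  1  0  |    -2 ]
  [ 0   0  0  1  |   4/3 ]
R1 → R1 − R3
  [ 1  -5  0  0  |  26/3 ]
  [ 0   1  0  0  |  -4/3 ]
  [ 0   0  1  0  |    -2 ]
  [ 0   0  0  1  |   4/3 ]
R1 → R1 + 5·R2
  [ 1  0  0  0  |     2 ]
  [ 0  1  0  0  |  -4/3 ]
  [ 0  0  1  0  |    -2 ]
  [ 0  0  0  1  |   4/3 ]
Reading off the last column: p = 2, q = -4/3, r = -2, s = 4/3.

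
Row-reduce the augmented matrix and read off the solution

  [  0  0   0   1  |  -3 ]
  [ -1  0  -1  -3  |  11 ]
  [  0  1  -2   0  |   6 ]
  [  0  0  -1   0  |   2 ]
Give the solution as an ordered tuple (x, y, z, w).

(0, 2, -2, -3)

Swap R1 and R2.
  [ -1  0  -1  -3  |  11 ]
  [  0  0   0   1  |  -3 ]
  [  0  1  -2   0  |   6 ]
  [  0  0  -1   0  |   2 ]
Multiply R1 by -1.
  [ 1  0   1  3  |  -11 ]
  [ 0  0   0  1  |   -3 ]
  [ 0  1  -2  0  |    6 ]
  [ 0  0  -1  0  |    2 ]
Swap R2 and R3.
  [ 1  0   1  3  |  -11 ]
  [ 0  1  -2  0  |    6 ]
  [ 0  0   0  1  |   -3 ]
  [ 0  0  -1  0  |    2 ]
Swap R3 and R4.
  [ 1  0   1  3  |  -11 ]
  [ 0  1  -2  0  |    6 ]
  [ 0  0  -1  0  |    2 ]
  [ 0  0   0  1  |   -3 ]
Multiply R3 by -1.
  [ 1  0   1  3  |  -11 ]
  [ 0  1  -2  0  |    6 ]
  [ 0  0   1  0  |   -2 ]
  [ 0  0   0  1  |   -3 ]
Subtract 3 times R4 from R1.
  [ 1  0   1  0  |  -2 ]
  [ 0  1  -2  0  |   6 ]
  [ 0  0   1  0  |  -2 ]
  [ 0  0   0  1  |  -3 ]
Add 2 times R3 to R2.
  [ 1  0  1  0  |  -2 ]
  [ 0  1  0  0  |   2 ]
  [ 0  0  1  0  |  -2 ]
  [ 0  0  0  1  |  -3 ]
Subtract R3 from R1.
  [ 1  0  0  0  |   0 ]
  [ 0  1  0  0  |   2 ]
  [ 0  0  1  0  |  -2 ]
  [ 0  0  0  1  |  -3 ]
Reading off the last column: x = 0, y = 2, z = -2, w = -3.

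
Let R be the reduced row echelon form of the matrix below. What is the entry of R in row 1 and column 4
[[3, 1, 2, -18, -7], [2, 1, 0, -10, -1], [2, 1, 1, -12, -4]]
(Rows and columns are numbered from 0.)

R1 -> 1/3·R1
  [ 1  1/3  2/3   -6  -7/3 ]
  [ 2    1    0  -10    -1 ]
  [ 2    1    1  -12    -4 ]
R2 -> R2 − 2·R1
  [ 1  1/3   2/3   -6  -7/3 ]
  [ 0  1/3  -4/3    2  11/3 ]
  [ 2    1     1  -12    -4 ]
R3 -> R3 − 2·R1
  [ 1  1/3   2/3  -6  -7/3 ]
  [ 0  1/3  -4/3   2  11/3 ]
  [ 0  1/3  -1/3   0   2/3 ]
R2 -> 3·R2
  [ 1  1/3   2/3  -6  -7/3 ]
  [ 0    1    -4   6    11 ]
  [ 0  1/3  -1/3   0   2/3 ]
R3 -> R3 − 1/3·R2
  [ 1  1/3  2/3  -6  -7/3 ]
  [ 0    1   -4   6    11 ]
  [ 0    0    1  -2    -3 ]
R2 -> R2 + 4·R3
  [ 1  1/3  2/3  -6  -7/3 ]
  [ 0    1    0  -2    -1 ]
  [ 0    0    1  -2    -3 ]
R1 -> R1 − 2/3·R3
  [ 1  1/3  0  -14/3  -1/3 ]
  [ 0    1  0     -2    -1 ]
  [ 0    0  1     -2    -3 ]
R1 -> R1 − 1/3·R2
  [ 1  0  0  -4   0 ]
  [ 0  1  0  -2  -1 ]
  [ 0  0  1  -2  -3 ]

-1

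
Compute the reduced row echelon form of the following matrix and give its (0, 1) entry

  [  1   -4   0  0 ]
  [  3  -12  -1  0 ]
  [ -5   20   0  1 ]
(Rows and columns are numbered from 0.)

-4

r2 -> r2 − 3·r1
  [  1  -4   0  0 ]
  [  0   0  -1  0 ]
  [ -5  20   0  1 ]
r3 -> r3 + 5·r1
  [ 1  -4   0  0 ]
  [ 0   0  -1  0 ]
  [ 0   0   0  1 ]
r2 -> -1·r2
  [ 1  -4  0  0 ]
  [ 0   0  1  0 ]
  [ 0   0  0  1 ]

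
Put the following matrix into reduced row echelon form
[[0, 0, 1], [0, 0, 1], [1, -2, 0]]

[[1, -2, 0], [0, 0, 1], [0, 0, 0]]

R1 <=> R3
  [ 1  -2  0 ]
  [ 0   0  1 ]
  [ 0   0  1 ]
R3 -> R3 − R2
  [ 1  -2  0 ]
  [ 0   0  1 ]
  [ 0   0  0 ]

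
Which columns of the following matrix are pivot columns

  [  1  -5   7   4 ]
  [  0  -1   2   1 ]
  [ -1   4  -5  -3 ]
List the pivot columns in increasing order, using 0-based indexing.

0, 1

Add ρ1 to ρ3.
  [ 1  -5  7  4 ]
  [ 0  -1  2  1 ]
  [ 0  -1  2  1 ]
Multiply ρ2 by -1.
  [ 1  -5   7   4 ]
  [ 0   1  -2  -1 ]
  [ 0  -1   2   1 ]
Add ρ2 to ρ3.
  [ 1  -5   7   4 ]
  [ 0   1  -2  -1 ]
  [ 0   0   0   0 ]
Add 5 times ρ2 to ρ1.
  [ 1  0  -3  -1 ]
  [ 0  1  -2  -1 ]
  [ 0  0   0   0 ]
Pivot columns are the columns containing a leading 1.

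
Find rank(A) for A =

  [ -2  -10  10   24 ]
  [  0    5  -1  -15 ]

r1 → -1/2·r1
r2 → 1/5·r2
r1 → r1 − 5·r2
The reduced form has 2 nonzero rows.

rank = 2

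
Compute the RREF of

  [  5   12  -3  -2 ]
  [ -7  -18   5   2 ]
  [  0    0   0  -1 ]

R1 → 1/5·R1
  [  1  12/5  -3/5  -2/5 ]
  [ -7   -18     5     2 ]
  [  0     0     0    -1 ]
R2 → R2 + 7·R1
  [ 1  12/5  -3/5  -2/5 ]
  [ 0  -6/5   4/5  -4/5 ]
  [ 0     0     0    -1 ]
R2 → -5/6·R2
  [ 1  12/5  -3/5  -2/5 ]
  [ 0     1  -2/3   2/3 ]
  [ 0     0     0    -1 ]
R3 → -1·R3
  [ 1  12/5  -3/5  -2/5 ]
  [ 0     1  -2/3   2/3 ]
  [ 0     0     0     1 ]
R2 → R2 − 2/3·R3
  [ 1  12/5  -3/5  -2/5 ]
  [ 0     1  -2/3     0 ]
  [ 0     0     0     1 ]
R1 → R1 + 2/5·R3
  [ 1  12/5  -3/5  0 ]
  [ 0     1  -2/3  0 ]
  [ 0     0     0  1 ]
R1 → R1 − 12/5·R2
  [ 1  0     1  0 ]
  [ 0  1  -2/3  0 ]
  [ 0  0     0  1 ]

[[1, 0, 1, 0], [0, 1, -2/3, 0], [0, 0, 0, 1]]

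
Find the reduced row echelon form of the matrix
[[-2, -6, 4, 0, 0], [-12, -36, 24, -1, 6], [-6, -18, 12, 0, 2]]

[[1, 3, -2, 0, 0], [0, 0, 0, 1, 0], [0, 0, 0, 0, 1]]

R1 := -1/2·R1
  [   1    3  -2   0  0 ]
  [ -12  -36  24  -1  6 ]
  [  -6  -18  12   0  2 ]
R2 := R2 + 12·R1
  [  1    3  -2   0  0 ]
  [  0    0   0  -1  6 ]
  [ -6  -18  12   0  2 ]
R3 := R3 + 6·R1
  [ 1  3  -2   0  0 ]
  [ 0  0   0  -1  6 ]
  [ 0  0   0   0  2 ]
R2 := -1·R2
  [ 1  3  -2  0   0 ]
  [ 0  0   0  1  -6 ]
  [ 0  0   0  0   2 ]
R3 := 1/2·R3
  [ 1  3  -2  0   0 ]
  [ 0  0   0  1  -6 ]
  [ 0  0   0  0   1 ]
R2 := R2 + 6·R3
  [ 1  3  -2  0  0 ]
  [ 0  0   0  1  0 ]
  [ 0  0   0  0  1 ]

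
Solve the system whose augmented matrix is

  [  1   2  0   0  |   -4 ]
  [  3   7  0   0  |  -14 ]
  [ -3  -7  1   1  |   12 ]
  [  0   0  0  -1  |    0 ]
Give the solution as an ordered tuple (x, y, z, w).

(0, -2, -2, 0)

Subtract 3 times R1 from R2.
  [  1   2  0   0  |  -4 ]
  [  0   1  0   0  |  -2 ]
  [ -3  -7  1   1  |  12 ]
  [  0   0  0  -1  |   0 ]
Add 3 times R1 to R3.
  [ 1   2  0   0  |  -4 ]
  [ 0   1  0   0  |  -2 ]
  [ 0  -1  1   1  |   0 ]
  [ 0   0  0  -1  |   0 ]
Add R2 to R3.
  [ 1  2  0   0  |  -4 ]
  [ 0  1  0   0  |  -2 ]
  [ 0  0  1   1  |  -2 ]
  [ 0  0  0  -1  |   0 ]
Multiply R4 by -1.
  [ 1  2  0  0  |  -4 ]
  [ 0  1  0  0  |  -2 ]
  [ 0  0  1  1  |  -2 ]
  [ 0  0  0  1  |   0 ]
Subtract R4 from R3.
  [ 1  2  0  0  |  -4 ]
  [ 0  1  0  0  |  -2 ]
  [ 0  0  1  0  |  -2 ]
  [ 0  0  0  1  |   0 ]
Subtract 2 times R2 from R1.
  [ 1  0  0  0  |   0 ]
  [ 0  1  0  0  |  -2 ]
  [ 0  0  1  0  |  -2 ]
  [ 0  0  0  1  |   0 ]
Reading off the last column: x = 0, y = -2, z = -2, w = 0.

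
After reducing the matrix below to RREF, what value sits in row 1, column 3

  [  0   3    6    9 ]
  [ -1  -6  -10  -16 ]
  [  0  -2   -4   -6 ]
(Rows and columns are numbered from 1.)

-2

R1 <-> R2
  [ -1  -6  -10  -16 ]
  [  0   3    6    9 ]
  [  0  -2   -4   -6 ]
R1 ← -1·R1
  [ 1   6  10  16 ]
  [ 0   3   6   9 ]
  [ 0  -2  -4  -6 ]
R2 ← 1/3·R2
  [ 1   6  10  16 ]
  [ 0   1   2   3 ]
  [ 0  -2  -4  -6 ]
R3 ← R3 + 2·R2
  [ 1  6  10  16 ]
  [ 0  1   2   3 ]
  [ 0  0   0   0 ]
R1 ← R1 − 6·R2
  [ 1  0  -2  -2 ]
  [ 0  1   2   3 ]
  [ 0  0   0   0 ]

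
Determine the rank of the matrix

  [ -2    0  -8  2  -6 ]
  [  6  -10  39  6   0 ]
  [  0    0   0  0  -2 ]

rank = 3

r1 -> -1/2·r1
  [ 1    0   4  -1   3 ]
  [ 6  -10  39   6   0 ]
  [ 0    0   0   0  -2 ]
r2 -> r2 − 6·r1
  [ 1    0   4  -1    3 ]
  [ 0  -10  15  12  -18 ]
  [ 0    0   0   0   -2 ]
r2 -> -1/10·r2
  [ 1  0     4    -1    3 ]
  [ 0  1  -3/2  -6/5  9/5 ]
  [ 0  0     0     0   -2 ]
r3 -> -1/2·r3
  [ 1  0     4    -1    3 ]
  [ 0  1  -3/2  -6/5  9/5 ]
  [ 0  0     0     0    1 ]
r2 -> r2 − 9/5·r3
  [ 1  0     4    -1  3 ]
  [ 0  1  -3/2  -6/5  0 ]
  [ 0  0     0     0  1 ]
r1 -> r1 − 3·r3
  [ 1  0     4    -1  0 ]
  [ 0  1  -3/2  -6/5  0 ]
  [ 0  0     0     0  1 ]
The reduced form has 3 nonzero rows.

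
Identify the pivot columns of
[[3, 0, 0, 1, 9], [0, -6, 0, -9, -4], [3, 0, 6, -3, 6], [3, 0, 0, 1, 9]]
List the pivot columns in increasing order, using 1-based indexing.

1, 2, 3

r1 := 1/3·r1
r3 := r3 − 3·r1
r4 := r4 − 3·r1
r2 := -1/6·r2
r3 := 1/6·r3
Pivot columns are the columns containing a leading 1.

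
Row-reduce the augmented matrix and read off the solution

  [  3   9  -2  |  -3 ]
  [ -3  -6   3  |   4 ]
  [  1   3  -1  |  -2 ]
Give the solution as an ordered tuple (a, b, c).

R1 := 1/3·R1
  [  1   3  -2/3  |  -1 ]
  [ -3  -6     3  |   4 ]
  [  1   3    -1  |  -2 ]
R2 := R2 + 3·R1
  [ 1  3  -2/3  |  -1 ]
  [ 0  3     1  |   1 ]
  [ 1  3    -1  |  -2 ]
R3 := R3 − R1
  [ 1  3  -2/3  |  -1 ]
  [ 0  3     1  |   1 ]
  [ 0  0  -1/3  |  -1 ]
R2 := 1/3·R2
  [ 1  3  -2/3  |   -1 ]
  [ 0  1   1/3  |  1/3 ]
  [ 0  0  -1/3  |   -1 ]
R3 := -3·R3
  [ 1  3  -2/3  |   -1 ]
  [ 0  1   1/3  |  1/3 ]
  [ 0  0     1  |    3 ]
R2 := R2 − 1/3·R3
  [ 1  3  -2/3  |    -1 ]
  [ 0  1     0  |  -2/3 ]
  [ 0  0     1  |     3 ]
R1 := R1 + 2/3·R3
  [ 1  3  0  |     1 ]
  [ 0  1  0  |  -2/3 ]
  [ 0  0  1  |     3 ]
R1 := R1 − 3·R2
  [ 1  0  0  |     3 ]
  [ 0  1  0  |  -2/3 ]
  [ 0  0  1  |     3 ]
Reading off the last column: a = 3, b = -2/3, c = 3.

(3, -2/3, 3)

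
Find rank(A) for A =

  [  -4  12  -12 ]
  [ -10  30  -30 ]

rank = 1

Multiply R1 by -1/4.
  [   1  -3    3 ]
  [ -10  30  -30 ]
Add 10 times R1 to R2.
  [ 1  -3  3 ]
  [ 0   0  0 ]
The reduced form has 1 nonzero row.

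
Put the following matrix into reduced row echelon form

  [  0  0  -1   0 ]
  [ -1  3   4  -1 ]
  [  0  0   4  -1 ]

r1 <=> r2
  [ -1  3   4  -1 ]
  [  0  0  -1   0 ]
  [  0  0   4  -1 ]
r1 -> -1·r1
  [ 1  -3  -4   1 ]
  [ 0   0  -1   0 ]
  [ 0   0   4  -1 ]
r2 -> -1·r2
  [ 1  -3  -4   1 ]
  [ 0   0   1   0 ]
  [ 0   0   4  -1 ]
r3 -> r3 − 4·r2
  [ 1  -3  -4   1 ]
  [ 0   0   1   0 ]
  [ 0   0   0  -1 ]
r3 -> -1·r3
  [ 1  -3  -4  1 ]
  [ 0   0   1  0 ]
  [ 0   0   0  1 ]
r1 -> r1 − r3
  [ 1  -3  -4  0 ]
  [ 0   0   1  0 ]
  [ 0   0   0  1 ]
r1 -> r1 + 4·r2
  [ 1  -3  0  0 ]
  [ 0   0  1  0 ]
  [ 0   0  0  1 ]

[[1, -3, 0, 0], [0, 0, 1, 0], [0, 0, 0, 1]]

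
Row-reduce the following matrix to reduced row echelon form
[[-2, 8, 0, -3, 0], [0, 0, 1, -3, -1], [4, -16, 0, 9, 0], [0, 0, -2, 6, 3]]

[[1, -4, 0, 0, 0], [0, 0, 1, 0, 0], [0, 0, 0, 1, 0], [0, 0, 0, 0, 1]]

ρ1 := -1/2·ρ1
  [ 1   -4   0  3/2   0 ]
  [ 0    0   1   -3  -1 ]
  [ 4  -16   0    9   0 ]
  [ 0    0  -2    6   3 ]
ρ3 := ρ3 − 4·ρ1
  [ 1  -4   0  3/2   0 ]
  [ 0   0   1   -3  -1 ]
  [ 0   0   0    3   0 ]
  [ 0   0  -2    6   3 ]
ρ4 := ρ4 + 2·ρ2
  [ 1  -4  0  3/2   0 ]
  [ 0   0  1   -3  -1 ]
  [ 0   0  0    3   0 ]
  [ 0   0  0    0   1 ]
ρ3 := 1/3·ρ3
  [ 1  -4  0  3/2   0 ]
  [ 0   0  1   -3  -1 ]
  [ 0   0  0    1   0 ]
  [ 0   0  0    0   1 ]
ρ2 := ρ2 + ρ4
  [ 1  -4  0  3/2  0 ]
  [ 0   0  1   -3  0 ]
  [ 0   0  0    1  0 ]
  [ 0   0  0    0  1 ]
ρ2 := ρ2 + 3·ρ3
  [ 1  -4  0  3/2  0 ]
  [ 0   0  1    0  0 ]
  [ 0   0  0    1  0 ]
  [ 0   0  0    0  1 ]
ρ1 := ρ1 − 3/2·ρ3
  [ 1  -4  0  0  0 ]
  [ 0   0  1  0  0 ]
  [ 0   0  0  1  0 ]
  [ 0   0  0  0  1 ]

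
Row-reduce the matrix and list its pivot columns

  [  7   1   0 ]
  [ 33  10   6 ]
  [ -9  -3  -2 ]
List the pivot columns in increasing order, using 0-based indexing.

0, 1, 2

R1 ← 1/7·R1
  [  1  1/7   0 ]
  [ 33   10   6 ]
  [ -9   -3  -2 ]
R2 ← R2 − 33·R1
  [  1   1/7   0 ]
  [  0  37/7   6 ]
  [ -9    -3  -2 ]
R3 ← R3 + 9·R1
  [ 1    1/7   0 ]
  [ 0   37/7   6 ]
  [ 0  -12/7  -2 ]
R2 ← 7/37·R2
  [ 1    1/7      0 ]
  [ 0      1  42/37 ]
  [ 0  -12/7     -2 ]
R3 ← R3 + 12/7·R2
  [ 1  1/7      0 ]
  [ 0    1  42/37 ]
  [ 0    0  -2/37 ]
R3 ← -37/2·R3
  [ 1  1/7      0 ]
  [ 0    1  42/37 ]
  [ 0    0      1 ]
R2 ← R2 − 42/37·R3
  [ 1  1/7  0 ]
  [ 0    1  0 ]
  [ 0    0  1 ]
R1 ← R1 − 1/7·R2
  [ 1  0  0 ]
  [ 0  1  0 ]
  [ 0  0  1 ]
Pivot columns are the columns containing a leading 1.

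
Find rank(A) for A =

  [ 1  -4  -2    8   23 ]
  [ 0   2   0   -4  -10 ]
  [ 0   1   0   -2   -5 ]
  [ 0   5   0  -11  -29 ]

r2 := 1/2·r2
r3 := r3 − r2
r4 := r4 − 5·r2
r3 ↔ r4
r3 := -1·r3
r2 := r2 + 2·r3
r1 := r1 − 8·r3
r1 := r1 + 4·r2
The reduced form has 3 nonzero rows.

rank = 3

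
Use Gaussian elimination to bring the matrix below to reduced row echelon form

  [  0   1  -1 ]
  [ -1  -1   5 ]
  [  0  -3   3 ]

ρ1 ↔ ρ2
ρ1 -> -1·ρ1
ρ3 -> ρ3 + 3·ρ2
ρ1 -> ρ1 − ρ2

[[1, 0, -4], [0, 1, -1], [0, 0, 0]]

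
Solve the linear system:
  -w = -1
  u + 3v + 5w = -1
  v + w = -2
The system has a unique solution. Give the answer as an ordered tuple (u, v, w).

Form the augmented matrix and row-reduce:
  [ 0  0  -1  |  -1 ]
  [ 1  3   5  |  -1 ]
  [ 0  1   1  |  -2 ]
Swap r1 and r2.
  [ 1  3   5  |  -1 ]
  [ 0  0  -1  |  -1 ]
  [ 0  1   1  |  -2 ]
Swap r2 and r3.
  [ 1  3   5  |  -1 ]
  [ 0  1   1  |  -2 ]
  [ 0  0  -1  |  -1 ]
Multiply r3 by -1.
  [ 1  3  5  |  -1 ]
  [ 0  1  1  |  -2 ]
  [ 0  0  1  |   1 ]
Subtract r3 from r2.
  [ 1  3  5  |  -1 ]
  [ 0  1  0  |  -3 ]
  [ 0  0  1  |   1 ]
Subtract 5 times r3 from r1.
  [ 1  3  0  |  -6 ]
  [ 0  1  0  |  -3 ]
  [ 0  0  1  |   1 ]
Subtract 3 times r2 from r1.
  [ 1  0  0  |   3 ]
  [ 0  1  0  |  -3 ]
  [ 0  0  1  |   1 ]
Reading off the last column: u = 3, v = -3, w = 1.

(3, -3, 1)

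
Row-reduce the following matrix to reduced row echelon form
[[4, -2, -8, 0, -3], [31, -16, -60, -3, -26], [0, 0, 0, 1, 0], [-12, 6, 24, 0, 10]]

R1 ← 1/4·R1
  [   1  -1/2   -2   0  -3/4 ]
  [  31   -16  -60  -3   -26 ]
  [   0     0    0   1     0 ]
  [ -12     6   24   0    10 ]
R2 ← R2 − 31·R1
  [   1  -1/2  -2   0   -3/4 ]
  [   0  -1/2   2  -3  -11/4 ]
  [   0     0   0   1      0 ]
  [ -12     6  24   0     10 ]
R4 ← R4 + 12·R1
  [ 1  -1/2  -2   0   -3/4 ]
  [ 0  -1/2   2  -3  -11/4 ]
  [ 0     0   0   1      0 ]
  [ 0     0   0   0      1 ]
R2 ← -2·R2
  [ 1  -1/2  -2  0  -3/4 ]
  [ 0     1  -4  6  11/2 ]
  [ 0     0   0  1     0 ]
  [ 0     0   0  0     1 ]
R2 ← R2 − 11/2·R4
  [ 1  -1/2  -2  0  -3/4 ]
  [ 0     1  -4  6     0 ]
  [ 0     0   0  1     0 ]
  [ 0     0   0  0     1 ]
R1 ← R1 + 3/4·R4
  [ 1  -1/2  -2  0  0 ]
  [ 0     1  -4  6  0 ]
  [ 0     0   0  1  0 ]
  [ 0     0   0  0  1 ]
R2 ← R2 − 6·R3
  [ 1  -1/2  -2  0  0 ]
  [ 0     1  -4  0  0 ]
  [ 0     0   0  1  0 ]
  [ 0     0   0  0  1 ]
R1 ← R1 + 1/2·R2
  [ 1  0  -4  0  0 ]
  [ 0  1  -4  0  0 ]
  [ 0  0   0  1  0 ]
  [ 0  0   0  0  1 ]

[[1, 0, -4, 0, 0], [0, 1, -4, 0, 0], [0, 0, 0, 1, 0], [0, 0, 0, 0, 1]]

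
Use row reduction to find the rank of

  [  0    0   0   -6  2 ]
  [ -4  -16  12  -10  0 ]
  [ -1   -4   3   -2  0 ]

rank = 3

r1 <=> r2
  [ -4  -16  12  -10  0 ]
  [  0    0   0   -6  2 ]
  [ -1   -4   3   -2  0 ]
r1 → -1/4·r1
  [  1   4  -3  5/2  0 ]
  [  0   0   0   -6  2 ]
  [ -1  -4   3   -2  0 ]
r3 → r3 + r1
  [ 1  4  -3  5/2  0 ]
  [ 0  0   0   -6  2 ]
  [ 0  0   0  1/2  0 ]
r2 → -1/6·r2
  [ 1  4  -3  5/2     0 ]
  [ 0  0   0    1  -1/3 ]
  [ 0  0   0  1/2     0 ]
r3 → r3 − 1/2·r2
  [ 1  4  -3  5/2     0 ]
  [ 0  0   0    1  -1/3 ]
  [ 0  0   0    0   1/6 ]
r3 → 6·r3
  [ 1  4  -3  5/2     0 ]
  [ 0  0   0    1  -1/3 ]
  [ 0  0   0    0     1 ]
r2 → r2 + 1/3·r3
  [ 1  4  -3  5/2  0 ]
  [ 0  0   0    1  0 ]
  [ 0  0   0    0  1 ]
r1 → r1 − 5/2·r2
  [ 1  4  -3  0  0 ]
  [ 0  0   0  1  0 ]
  [ 0  0   0  0  1 ]
The reduced form has 3 nonzero rows.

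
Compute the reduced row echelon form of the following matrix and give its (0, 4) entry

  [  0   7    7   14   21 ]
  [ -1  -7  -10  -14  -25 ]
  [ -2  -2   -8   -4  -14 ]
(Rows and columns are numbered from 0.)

4

r1 ↔ r2
  [ -1  -7  -10  -14  -25 ]
  [  0   7    7   14   21 ]
  [ -2  -2   -8   -4  -14 ]
r1 → -1·r1
  [  1   7  10  14   25 ]
  [  0   7   7  14   21 ]
  [ -2  -2  -8  -4  -14 ]
r3 → r3 + 2·r1
  [ 1   7  10  14  25 ]
  [ 0   7   7  14  21 ]
  [ 0  12  12  24  36 ]
r2 → 1/7·r2
  [ 1   7  10  14  25 ]
  [ 0   1   1   2   3 ]
  [ 0  12  12  24  36 ]
r3 → r3 − 12·r2
  [ 1  7  10  14  25 ]
  [ 0  1   1   2   3 ]
  [ 0  0   0   0   0 ]
r1 → r1 − 7·r2
  [ 1  0  3  0  4 ]
  [ 0  1  1  2  3 ]
  [ 0  0  0  0  0 ]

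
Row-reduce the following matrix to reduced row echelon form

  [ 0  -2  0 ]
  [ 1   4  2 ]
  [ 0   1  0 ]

r1 <=> r2
  [ 1   4  2 ]
  [ 0  -2  0 ]
  [ 0   1  0 ]
r2 → -1/2·r2
  [ 1  4  2 ]
  [ 0  1  0 ]
  [ 0  1  0 ]
r3 → r3 − r2
  [ 1  4  2 ]
  [ 0  1  0 ]
  [ 0  0  0 ]
r1 → r1 − 4·r2
  [ 1  0  2 ]
  [ 0  1  0 ]
  [ 0  0  0 ]

[[1, 0, 2], [0, 1, 0], [0, 0, 0]]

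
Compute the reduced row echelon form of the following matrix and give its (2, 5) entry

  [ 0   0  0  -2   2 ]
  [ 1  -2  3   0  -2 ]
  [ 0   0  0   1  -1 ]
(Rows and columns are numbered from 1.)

-1

Swap r1 and r2.
  [ 1  -2  3   0  -2 ]
  [ 0   0  0  -2   2 ]
  [ 0   0  0   1  -1 ]
Multiply r2 by -1/2.
  [ 1  -2  3  0  -2 ]
  [ 0   0  0  1  -1 ]
  [ 0   0  0  1  -1 ]
Subtract r2 from r3.
  [ 1  -2  3  0  -2 ]
  [ 0   0  0  1  -1 ]
  [ 0   0  0  0   0 ]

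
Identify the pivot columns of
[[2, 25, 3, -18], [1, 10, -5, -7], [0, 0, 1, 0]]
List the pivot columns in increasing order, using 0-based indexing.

0, 1, 2

Multiply R1 by 1/2.
  [ 1  25/2  3/2  -9 ]
  [ 1    10   -5  -7 ]
  [ 0     0    1   0 ]
Subtract R1 from R2.
  [ 1  25/2    3/2  -9 ]
  [ 0  -5/2  -13/2   2 ]
  [ 0     0      1   0 ]
Multiply R2 by -2/5.
  [ 1  25/2   3/2    -9 ]
  [ 0     1  13/5  -4/5 ]
  [ 0     0     1     0 ]
Subtract 13/5 times R3 from R2.
  [ 1  25/2  3/2    -9 ]
  [ 0     1    0  -4/5 ]
  [ 0     0    1     0 ]
Subtract 3/2 times R3 from R1.
  [ 1  25/2  0    -9 ]
  [ 0     1  0  -4/5 ]
  [ 0     0  1     0 ]
Subtract 25/2 times R2 from R1.
  [ 1  0  0     1 ]
  [ 0  1  0  -4/5 ]
  [ 0  0  1     0 ]
Pivot columns are the columns containing a leading 1.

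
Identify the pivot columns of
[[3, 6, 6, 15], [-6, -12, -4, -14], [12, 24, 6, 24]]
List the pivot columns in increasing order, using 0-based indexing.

R1 → 1/3·R1
R2 → R2 + 6·R1
R3 → R3 − 12·R1
R2 → 1/8·R2
R3 → R3 + 18·R2
R1 → R1 − 2·R2
Pivot columns are the columns containing a leading 1.

0, 2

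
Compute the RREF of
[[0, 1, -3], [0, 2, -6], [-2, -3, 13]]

[[1, 0, -2], [0, 1, -3], [0, 0, 0]]

R1 <=> R3
  [ -2  -3  13 ]
  [  0   2  -6 ]
  [  0   1  -3 ]
R1 ← -1/2·R1
  [ 1  3/2  -13/2 ]
  [ 0    2     -6 ]
  [ 0    1     -3 ]
R2 ← 1/2·R2
  [ 1  3/2  -13/2 ]
  [ 0    1     -3 ]
  [ 0    1     -3 ]
R3 ← R3 − R2
  [ 1  3/2  -13/2 ]
  [ 0    1     -3 ]
  [ 0    0      0 ]
R1 ← R1 − 3/2·R2
  [ 1  0  -2 ]
  [ 0  1  -3 ]
  [ 0  0   0 ]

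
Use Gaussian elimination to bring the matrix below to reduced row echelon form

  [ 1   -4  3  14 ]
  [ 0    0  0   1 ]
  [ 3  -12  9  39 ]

[[1, -4, 3, 0], [0, 0, 0, 1], [0, 0, 0, 0]]

ρ3 -> ρ3 − 3·ρ1
  [ 1  -4  3  14 ]
  [ 0   0  0   1 ]
  [ 0   0  0  -3 ]
ρ3 -> ρ3 + 3·ρ2
  [ 1  -4  3  14 ]
  [ 0   0  0   1 ]
  [ 0   0  0   0 ]
ρ1 -> ρ1 − 14·ρ2
  [ 1  -4  3  0 ]
  [ 0   0  0  1 ]
  [ 0   0  0  0 ]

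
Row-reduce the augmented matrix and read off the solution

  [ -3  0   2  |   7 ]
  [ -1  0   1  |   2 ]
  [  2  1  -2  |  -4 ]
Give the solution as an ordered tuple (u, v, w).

Multiply R1 by -1/3.
Add R1 to R2.
Subtract 2 times R1 from R3.
Swap R2 and R3.
Multiply R3 by 3.
Add 2/3 times R3 to R2.
Add 2/3 times R3 to R1.
Reading off the last column: u = -3, v = 0, w = -1.

(-3, 0, -1)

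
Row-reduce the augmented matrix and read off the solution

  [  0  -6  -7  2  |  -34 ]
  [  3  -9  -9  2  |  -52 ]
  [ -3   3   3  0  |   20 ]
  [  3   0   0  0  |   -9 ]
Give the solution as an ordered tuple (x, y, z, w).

ρ1 <-> ρ2
  [  3  -9  -9  2  |  -52 ]
  [  0  -6  -7  2  |  -34 ]
  [ -3   3   3  0  |   20 ]
  [  3   0   0  0  |   -9 ]
ρ1 → 1/3·ρ1
  [  1  -3  -3  2/3  |  -52/3 ]
  [  0  -6  -7    2  |    -34 ]
  [ -3   3   3    0  |     20 ]
  [  3   0   0    0  |     -9 ]
ρ3 → ρ3 + 3·ρ1
  [ 1  -3  -3  2/3  |  -52/3 ]
  [ 0  -6  -7    2  |    -34 ]
  [ 0  -6  -6    2  |    -32 ]
  [ 3   0   0    0  |     -9 ]
ρ4 → ρ4 − 3·ρ1
  [ 1  -3  -3  2/3  |  -52/3 ]
  [ 0  -6  -7    2  |    -34 ]
  [ 0  -6  -6    2  |    -32 ]
  [ 0   9   9   -2  |     43 ]
ρ2 → -1/6·ρ2
  [ 1  -3   -3   2/3  |  -52/3 ]
  [ 0   1  7/6  -1/3  |   17/3 ]
  [ 0  -6   -6     2  |    -32 ]
  [ 0   9    9    -2  |     43 ]
ρ3 → ρ3 + 6·ρ2
  [ 1  -3   -3   2/3  |  -52/3 ]
  [ 0   1  7/6  -1/3  |   17/3 ]
  [ 0   0    1     0  |      2 ]
  [ 0   9    9    -2  |     43 ]
ρ4 → ρ4 − 9·ρ2
  [ 1  -3    -3   2/3  |  -52/3 ]
  [ 0   1   7/6  -1/3  |   17/3 ]
  [ 0   0     1     0  |      2 ]
  [ 0   0  -3/2     1  |     -8 ]
ρ4 → ρ4 + 3/2·ρ3
  [ 1  -3   -3   2/3  |  -52/3 ]
  [ 0   1  7/6  -1/3  |   17/3 ]
  [ 0   0    1     0  |      2 ]
  [ 0   0    0     1  |     -5 ]
ρ2 → ρ2 + 1/3·ρ4
  [ 1  -3   -3  2/3  |  -52/3 ]
  [ 0   1  7/6    0  |      4 ]
  [ 0   0    1    0  |      2 ]
  [ 0   0    0    1  |     -5 ]
ρ1 → ρ1 − 2/3·ρ4
  [ 1  -3   -3  0  |  -14 ]
  [ 0   1  7/6  0  |    4 ]
  [ 0   0    1  0  |    2 ]
  [ 0   0    0  1  |   -5 ]
ρ2 → ρ2 − 7/6·ρ3
  [ 1  -3  -3  0  |  -14 ]
  [ 0   1   0  0  |  5/3 ]
  [ 0   0   1  0  |    2 ]
  [ 0   0   0  1  |   -5 ]
ρ1 → ρ1 + 3·ρ3
  [ 1  -3  0  0  |   -8 ]
  [ 0   1  0  0  |  5/3 ]
  [ 0   0  1  0  |    2 ]
  [ 0   0  0  1  |   -5 ]
ρ1 → ρ1 + 3·ρ2
  [ 1  0  0  0  |   -3 ]
  [ 0  1  0  0  |  5/3 ]
  [ 0  0  1  0  |    2 ]
  [ 0  0  0  1  |   -5 ]
Reading off the last column: x = -3, y = 5/3, z = 2, w = -5.

(-3, 5/3, 2, -5)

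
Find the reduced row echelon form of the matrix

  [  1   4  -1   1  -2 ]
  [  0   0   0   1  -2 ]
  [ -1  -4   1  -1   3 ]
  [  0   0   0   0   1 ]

R3 := R3 + R1
  [ 1  4  -1  1  -2 ]
  [ 0  0   0  1  -2 ]
  [ 0  0   0  0   1 ]
  [ 0  0   0  0   1 ]
R4 := R4 − R3
  [ 1  4  -1  1  -2 ]
  [ 0  0   0  1  -2 ]
  [ 0  0   0  0   1 ]
  [ 0  0   0  0   0 ]
R2 := R2 + 2·R3
  [ 1  4  -1  1  -2 ]
  [ 0  0   0  1   0 ]
  [ 0  0   0  0   1 ]
  [ 0  0   0  0   0 ]
R1 := R1 + 2·R3
  [ 1  4  -1  1  0 ]
  [ 0  0   0  1  0 ]
  [ 0  0   0  0  1 ]
  [ 0  0   0  0  0 ]
R1 := R1 − R2
  [ 1  4  -1  0  0 ]
  [ 0  0   0  1  0 ]
  [ 0  0   0  0  1 ]
  [ 0  0   0  0  0 ]

[[1, 4, -1, 0, 0], [0, 0, 0, 1, 0], [0, 0, 0, 0, 1], [0, 0, 0, 0, 0]]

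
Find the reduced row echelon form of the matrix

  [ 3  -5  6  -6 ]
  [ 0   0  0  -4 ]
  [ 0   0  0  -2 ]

Multiply R1 by 1/3.
  [ 1  -5/3  2  -2 ]
  [ 0     0  0  -4 ]
  [ 0     0  0  -2 ]
Multiply R2 by -1/4.
  [ 1  -5/3  2  -2 ]
  [ 0     0  0   1 ]
  [ 0     0  0  -2 ]
Add 2 times R2 to R3.
  [ 1  -5/3  2  -2 ]
  [ 0     0  0   1 ]
  [ 0     0  0   0 ]
Add 2 times R2 to R1.
  [ 1  -5/3  2  0 ]
  [ 0     0  0  1 ]
  [ 0     0  0  0 ]

[[1, -5/3, 2, 0], [0, 0, 0, 1], [0, 0, 0, 0]]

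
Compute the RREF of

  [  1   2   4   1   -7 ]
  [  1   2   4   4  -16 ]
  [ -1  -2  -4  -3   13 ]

[[1, 2, 4, 0, -4], [0, 0, 0, 1, -3], [0, 0, 0, 0, 0]]

R2 ← R2 − R1
  [  1   2   4   1  -7 ]
  [  0   0   0   3  -9 ]
  [ -1  -2  -4  -3  13 ]
R3 ← R3 + R1
  [ 1  2  4   1  -7 ]
  [ 0  0  0   3  -9 ]
  [ 0  0  0  -2   6 ]
R2 ← 1/3·R2
  [ 1  2  4   1  -7 ]
  [ 0  0  0   1  -3 ]
  [ 0  0  0  -2   6 ]
R3 ← R3 + 2·R2
  [ 1  2  4  1  -7 ]
  [ 0  0  0  1  -3 ]
  [ 0  0  0  0   0 ]
R1 ← R1 − R2
  [ 1  2  4  0  -4 ]
  [ 0  0  0  1  -3 ]
  [ 0  0  0  0   0 ]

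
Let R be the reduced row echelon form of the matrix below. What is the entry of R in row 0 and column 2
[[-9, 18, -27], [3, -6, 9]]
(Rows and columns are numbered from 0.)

R1 -> -1/9·R1
  [ 1  -2  3 ]
  [ 3  -6  9 ]
R2 -> R2 − 3·R1
  [ 1  -2  3 ]
  [ 0   0  0 ]

3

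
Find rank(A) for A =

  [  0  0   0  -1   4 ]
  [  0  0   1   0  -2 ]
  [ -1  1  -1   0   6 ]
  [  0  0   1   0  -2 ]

rank = 3

Swap R1 and R3.
  [ -1  1  -1   0   6 ]
  [  0  0   1   0  -2 ]
  [  0  0   0  -1   4 ]
  [  0  0   1   0  -2 ]
Multiply R1 by -1.
  [ 1  -1  1   0  -6 ]
  [ 0   0  1   0  -2 ]
  [ 0   0  0  -1   4 ]
  [ 0   0  1   0  -2 ]
Subtract R2 from R4.
  [ 1  -1  1   0  -6 ]
  [ 0   0  1   0  -2 ]
  [ 0   0  0  -1   4 ]
  [ 0   0  0   0   0 ]
Multiply R3 by -1.
  [ 1  -1  1  0  -6 ]
  [ 0   0  1  0  -2 ]
  [ 0   0  0  1  -4 ]
  [ 0   0  0  0   0 ]
Subtract R2 from R1.
  [ 1  -1  0  0  -4 ]
  [ 0   0  1  0  -2 ]
  [ 0   0  0  1  -4 ]
  [ 0   0  0  0   0 ]
The reduced form has 3 nonzero rows.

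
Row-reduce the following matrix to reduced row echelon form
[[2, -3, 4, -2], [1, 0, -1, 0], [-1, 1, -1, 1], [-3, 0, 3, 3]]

R1 ← 1/2·R1
  [  1  -3/2   2  -1 ]
  [  1     0  -1   0 ]
  [ -1     1  -1   1 ]
  [ -3     0   3   3 ]
R2 ← R2 − R1
  [  1  -3/2   2  -1 ]
  [  0   3/2  -3   1 ]
  [ -1     1  -1   1 ]
  [ -3     0   3   3 ]
R3 ← R3 + R1
  [  1  -3/2   2  -1 ]
  [  0   3/2  -3   1 ]
  [  0  -1/2   1   0 ]
  [ -3     0   3   3 ]
R4 ← R4 + 3·R1
  [ 1  -3/2   2  -1 ]
  [ 0   3/2  -3   1 ]
  [ 0  -1/2   1   0 ]
  [ 0  -9/2   9   0 ]
R2 ← 2/3·R2
  [ 1  -3/2   2   -1 ]
  [ 0     1  -2  2/3 ]
  [ 0  -1/2   1    0 ]
  [ 0  -9/2   9    0 ]
R3 ← R3 + 1/2·R2
  [ 1  -3/2   2   -1 ]
  [ 0     1  -2  2/3 ]
  [ 0     0   0  1/3 ]
  [ 0  -9/2   9    0 ]
R4 ← R4 + 9/2·R2
  [ 1  -3/2   2   -1 ]
  [ 0     1  -2  2/3 ]
  [ 0     0   0  1/3 ]
  [ 0     0   0    3 ]
R3 ← 3·R3
  [ 1  -3/2   2   -1 ]
  [ 0     1  -2  2/3 ]
  [ 0     0   0    1 ]
  [ 0     0   0    3 ]
R4 ← R4 − 3·R3
  [ 1  -3/2   2   -1 ]
  [ 0     1  -2  2/3 ]
  [ 0     0   0    1 ]
  [ 0     0   0    0 ]
R2 ← R2 − 2/3·R3
  [ 1  -3/2   2  -1 ]
  [ 0     1  -2   0 ]
  [ 0     0   0   1 ]
  [ 0     0   0   0 ]
R1 ← R1 + R3
  [ 1  -3/2   2  0 ]
  [ 0     1  -2  0 ]
  [ 0     0   0  1 ]
  [ 0     0   0  0 ]
R1 ← R1 + 3/2·R2
  [ 1  0  -1  0 ]
  [ 0  1  -2  0 ]
  [ 0  0   0  1 ]
  [ 0  0   0  0 ]

[[1, 0, -1, 0], [0, 1, -2, 0], [0, 0, 0, 1], [0, 0, 0, 0]]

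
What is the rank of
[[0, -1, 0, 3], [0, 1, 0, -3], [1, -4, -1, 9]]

R1 <-> R3
  [ 1  -4  -1   9 ]
  [ 0   1   0  -3 ]
  [ 0  -1   0   3 ]
R3 → R3 + R2
  [ 1  -4  -1   9 ]
  [ 0   1   0  -3 ]
  [ 0   0   0   0 ]
R1 → R1 + 4·R2
  [ 1  0  -1  -3 ]
  [ 0  1   0  -3 ]
  [ 0  0   0   0 ]
The reduced form has 2 nonzero rows.

rank = 2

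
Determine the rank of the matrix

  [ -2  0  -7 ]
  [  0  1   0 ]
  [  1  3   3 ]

rank = 3

Multiply R1 by -1/2.
  [ 1  0  7/2 ]
  [ 0  1    0 ]
  [ 1  3    3 ]
Subtract R1 from R3.
  [ 1  0   7/2 ]
  [ 0  1     0 ]
  [ 0  3  -1/2 ]
Subtract 3 times R2 from R3.
  [ 1  0   7/2 ]
  [ 0  1     0 ]
  [ 0  0  -1/2 ]
Multiply R3 by -2.
  [ 1  0  7/2 ]
  [ 0  1    0 ]
  [ 0  0    1 ]
Subtract 7/2 times R3 from R1.
  [ 1  0  0 ]
  [ 0  1  0 ]
  [ 0  0  1 ]
The reduced form has 3 nonzero rows.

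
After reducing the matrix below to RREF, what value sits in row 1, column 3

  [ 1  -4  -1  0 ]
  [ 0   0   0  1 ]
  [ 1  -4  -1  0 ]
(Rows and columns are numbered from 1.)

-1

R3 := R3 − R1
  [ 1  -4  -1  0 ]
  [ 0   0   0  1 ]
  [ 0   0   0  0 ]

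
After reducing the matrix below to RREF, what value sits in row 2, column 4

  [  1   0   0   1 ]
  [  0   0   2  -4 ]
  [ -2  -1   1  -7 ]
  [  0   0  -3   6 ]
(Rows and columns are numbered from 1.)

Add 2 times R1 to R3.
Swap R2 and R3.
Multiply R2 by -1.
Multiply R3 by 1/2.
Add 3 times R3 to R4.
Add R3 to R2.

3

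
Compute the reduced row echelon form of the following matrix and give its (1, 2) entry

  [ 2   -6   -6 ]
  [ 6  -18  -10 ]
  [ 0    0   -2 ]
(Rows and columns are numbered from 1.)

-3

R1 ← 1/2·R1
  [ 1   -3   -3 ]
  [ 6  -18  -10 ]
  [ 0    0   -2 ]
R2 ← R2 − 6·R1
  [ 1  -3  -3 ]
  [ 0   0   8 ]
  [ 0   0  -2 ]
R2 ← 1/8·R2
  [ 1  -3  -3 ]
  [ 0   0   1 ]
  [ 0   0  -2 ]
R3 ← R3 + 2·R2
  [ 1  -3  -3 ]
  [ 0   0   1 ]
  [ 0   0   0 ]
R1 ← R1 + 3·R2
  [ 1  -3  0 ]
  [ 0   0  1 ]
  [ 0   0  0 ]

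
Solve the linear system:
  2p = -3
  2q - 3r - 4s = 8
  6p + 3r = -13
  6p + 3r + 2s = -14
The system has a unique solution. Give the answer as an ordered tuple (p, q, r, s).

(-3/2, 1, -4/3, -1/2)

Form the augmented matrix and row-reduce:
  [ 2  0   0   0  |   -3 ]
  [ 0  2  -3  -4  |    8 ]
  [ 6  0   3   0  |  -13 ]
  [ 6  0   3   2  |  -14 ]
ρ1 -> 1/2·ρ1
  [ 1  0   0   0  |  -3/2 ]
  [ 0  2  -3  -4  |     8 ]
  [ 6  0   3   0  |   -13 ]
  [ 6  0   3   2  |   -14 ]
ρ3 -> ρ3 − 6·ρ1
  [ 1  0   0   0  |  -3/2 ]
  [ 0  2  -3  -4  |     8 ]
  [ 0  0   3   0  |    -4 ]
  [ 6  0   3   2  |   -14 ]
ρ4 -> ρ4 − 6·ρ1
  [ 1  0   0   0  |  -3/2 ]
  [ 0  2  -3  -4  |     8 ]
  [ 0  0   3   0  |    -4 ]
  [ 0  0   3   2  |    -5 ]
ρ2 -> 1/2·ρ2
  [ 1  0     0   0  |  -3/2 ]
  [ 0  1  -3/2  -2  |     4 ]
  [ 0  0     3   0  |    -4 ]
  [ 0  0     3   2  |    -5 ]
ρ3 -> 1/3·ρ3
  [ 1  0     0   0  |  -3/2 ]
  [ 0  1  -3/2  -2  |     4 ]
  [ 0  0     1   0  |  -4/3 ]
  [ 0  0     3   2  |    -5 ]
ρ4 -> ρ4 − 3·ρ3
  [ 1  0     0   0  |  -3/2 ]
  [ 0  1  -3/2  -2  |     4 ]
  [ 0  0     1   0  |  -4/3 ]
  [ 0  0     0   2  |    -1 ]
ρ4 -> 1/2·ρ4
  [ 1  0     0   0  |  -3/2 ]
  [ 0  1  -3/2  -2  |     4 ]
  [ 0  0     1   0  |  -4/3 ]
  [ 0  0     0   1  |  -1/2 ]
ρ2 -> ρ2 + 2·ρ4
  [ 1  0     0  0  |  -3/2 ]
  [ 0  1  -3/2  0  |     3 ]
  [ 0  0     1  0  |  -4/3 ]
  [ 0  0     0  1  |  -1/2 ]
ρ2 -> ρ2 + 3/2·ρ3
  [ 1  0  0  0  |  -3/2 ]
  [ 0  1  0  0  |     1 ]
  [ 0  0  1  0  |  -4/3 ]
  [ 0  0  0  1  |  -1/2 ]
Reading off the last column: p = -3/2, q = 1, r = -4/3, s = -1/2.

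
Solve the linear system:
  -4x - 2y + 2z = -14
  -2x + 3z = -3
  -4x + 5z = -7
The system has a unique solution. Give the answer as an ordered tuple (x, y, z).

Form the augmented matrix and row-reduce:
  [ -4  -2  2  |  -14 ]
  [ -2   0  3  |   -3 ]
  [ -4   0  5  |   -7 ]
r1 → -1/4·r1
  [  1  1/2  -1/2  |  7/2 ]
  [ -2    0     3  |   -3 ]
  [ -4    0     5  |   -7 ]
r2 → r2 + 2·r1
  [  1  1/2  -1/2  |  7/2 ]
  [  0    1     2  |    4 ]
  [ -4    0     5  |   -7 ]
r3 → r3 + 4·r1
  [ 1  1/2  -1/2  |  7/2 ]
  [ 0    1     2  |    4 ]
  [ 0    2     3  |    7 ]
r3 → r3 − 2·r2
  [ 1  1/2  -1/2  |  7/2 ]
  [ 0    1     2  |    4 ]
  [ 0    0    -1  |   -1 ]
r3 → -1·r3
  [ 1  1/2  -1/2  |  7/2 ]
  [ 0    1     2  |    4 ]
  [ 0    0     1  |    1 ]
r2 → r2 − 2·r3
  [ 1  1/2  -1/2  |  7/2 ]
  [ 0    1     0  |    2 ]
  [ 0    0     1  |    1 ]
r1 → r1 + 1/2·r3
  [ 1  1/2  0  |  4 ]
  [ 0    1  0  |  2 ]
  [ 0    0  1  |  1 ]
r1 → r1 − 1/2·r2
  [ 1  0  0  |  3 ]
  [ 0  1  0  |  2 ]
  [ 0  0  1  |  1 ]
Reading off the last column: x = 3, y = 2, z = 1.

(3, 2, 1)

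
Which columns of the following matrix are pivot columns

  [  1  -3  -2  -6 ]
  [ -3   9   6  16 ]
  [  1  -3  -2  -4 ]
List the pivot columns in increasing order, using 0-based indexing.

0, 3

r2 -> r2 + 3·r1
  [ 1  -3  -2  -6 ]
  [ 0   0   0  -2 ]
  [ 1  -3  -2  -4 ]
r3 -> r3 − r1
  [ 1  -3  -2  -6 ]
  [ 0   0   0  -2 ]
  [ 0   0   0   2 ]
r2 -> -1/2·r2
  [ 1  -3  -2  -6 ]
  [ 0   0   0   1 ]
  [ 0   0   0   2 ]
r3 -> r3 − 2·r2
  [ 1  -3  -2  -6 ]
  [ 0   0   0   1 ]
  [ 0   0   0   0 ]
r1 -> r1 + 6·r2
  [ 1  -3  -2  0 ]
  [ 0   0   0  1 ]
  [ 0   0   0  0 ]
Pivot columns are the columns containing a leading 1.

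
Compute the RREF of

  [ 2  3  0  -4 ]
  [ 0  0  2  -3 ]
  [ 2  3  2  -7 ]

Multiply R1 by 1/2.
  [ 1  3/2  0  -2 ]
  [ 0    0  2  -3 ]
  [ 2    3  2  -7 ]
Subtract 2 times R1 from R3.
  [ 1  3/2  0  -2 ]
  [ 0    0  2  -3 ]
  [ 0    0  2  -3 ]
Multiply R2 by 1/2.
  [ 1  3/2  0    -2 ]
  [ 0    0  1  -3/2 ]
  [ 0    0  2    -3 ]
Subtract 2 times R2 from R3.
  [ 1  3/2  0    -2 ]
  [ 0    0  1  -3/2 ]
  [ 0    0  0     0 ]

[[1, 3/2, 0, -2], [0, 0, 1, -3/2], [0, 0, 0, 0]]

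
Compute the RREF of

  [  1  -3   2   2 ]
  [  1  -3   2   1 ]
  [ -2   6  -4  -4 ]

[[1, -3, 2, 0], [0, 0, 0, 1], [0, 0, 0, 0]]

R2 := R2 − R1
  [  1  -3   2   2 ]
  [  0   0   0  -1 ]
  [ -2   6  -4  -4 ]
R3 := R3 + 2·R1
  [ 1  -3  2   2 ]
  [ 0   0  0  -1 ]
  [ 0   0  0   0 ]
R2 := -1·R2
  [ 1  -3  2  2 ]
  [ 0   0  0  1 ]
  [ 0   0  0  0 ]
R1 := R1 − 2·R2
  [ 1  -3  2  0 ]
  [ 0   0  0  1 ]
  [ 0   0  0  0 ]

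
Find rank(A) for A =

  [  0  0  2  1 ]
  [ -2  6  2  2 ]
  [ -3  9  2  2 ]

r1 ↔ r2
  [ -2  6  2  2 ]
  [  0  0  2  1 ]
  [ -3  9  2  2 ]
r1 -> -1/2·r1
  [  1  -3  -1  -1 ]
  [  0   0   2   1 ]
  [ -3   9   2   2 ]
r3 -> r3 + 3·r1
  [ 1  -3  -1  -1 ]
  [ 0   0   2   1 ]
  [ 0   0  -1  -1 ]
r2 -> 1/2·r2
  [ 1  -3  -1   -1 ]
  [ 0   0   1  1/2 ]
  [ 0   0  -1   -1 ]
r3 -> r3 + r2
  [ 1  -3  -1    -1 ]
  [ 0   0   1   1/2 ]
  [ 0   0   0  -1/2 ]
r3 -> -2·r3
  [ 1  -3  -1   -1 ]
  [ 0   0   1  1/2 ]
  [ 0   0   0    1 ]
r2 -> r2 − 1/2·r3
  [ 1  -3  -1  -1 ]
  [ 0   0   1   0 ]
  [ 0   0   0   1 ]
r1 -> r1 + r3
  [ 1  -3  -1  0 ]
  [ 0   0   1  0 ]
  [ 0   0   0  1 ]
r1 -> r1 + r2
  [ 1  -3  0  0 ]
  [ 0   0  1  0 ]
  [ 0   0  0  1 ]
The reduced form has 3 nonzero rows.

rank = 3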